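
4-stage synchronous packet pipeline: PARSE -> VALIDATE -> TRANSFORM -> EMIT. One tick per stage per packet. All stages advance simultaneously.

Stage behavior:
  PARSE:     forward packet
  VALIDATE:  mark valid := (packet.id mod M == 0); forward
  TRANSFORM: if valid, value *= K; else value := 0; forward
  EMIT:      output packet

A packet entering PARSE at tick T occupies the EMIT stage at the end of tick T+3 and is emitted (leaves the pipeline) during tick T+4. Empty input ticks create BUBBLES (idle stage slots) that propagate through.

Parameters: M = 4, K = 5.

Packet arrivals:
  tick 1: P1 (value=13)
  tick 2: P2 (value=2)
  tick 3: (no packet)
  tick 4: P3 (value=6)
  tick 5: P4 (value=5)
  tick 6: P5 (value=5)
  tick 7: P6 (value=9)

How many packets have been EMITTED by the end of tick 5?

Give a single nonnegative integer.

Answer: 1

Derivation:
Tick 1: [PARSE:P1(v=13,ok=F), VALIDATE:-, TRANSFORM:-, EMIT:-] out:-; in:P1
Tick 2: [PARSE:P2(v=2,ok=F), VALIDATE:P1(v=13,ok=F), TRANSFORM:-, EMIT:-] out:-; in:P2
Tick 3: [PARSE:-, VALIDATE:P2(v=2,ok=F), TRANSFORM:P1(v=0,ok=F), EMIT:-] out:-; in:-
Tick 4: [PARSE:P3(v=6,ok=F), VALIDATE:-, TRANSFORM:P2(v=0,ok=F), EMIT:P1(v=0,ok=F)] out:-; in:P3
Tick 5: [PARSE:P4(v=5,ok=F), VALIDATE:P3(v=6,ok=F), TRANSFORM:-, EMIT:P2(v=0,ok=F)] out:P1(v=0); in:P4
Emitted by tick 5: ['P1']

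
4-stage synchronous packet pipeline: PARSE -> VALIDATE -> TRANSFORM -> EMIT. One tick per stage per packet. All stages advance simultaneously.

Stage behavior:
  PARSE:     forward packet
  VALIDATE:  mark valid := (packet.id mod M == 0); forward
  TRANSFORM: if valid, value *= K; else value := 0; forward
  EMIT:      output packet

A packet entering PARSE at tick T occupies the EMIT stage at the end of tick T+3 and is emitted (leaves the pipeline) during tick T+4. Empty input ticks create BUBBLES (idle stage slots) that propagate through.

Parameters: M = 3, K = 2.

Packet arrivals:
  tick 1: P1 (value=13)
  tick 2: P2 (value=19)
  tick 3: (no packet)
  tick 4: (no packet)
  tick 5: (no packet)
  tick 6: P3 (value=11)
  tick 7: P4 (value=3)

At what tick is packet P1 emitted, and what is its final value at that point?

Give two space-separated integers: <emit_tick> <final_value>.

Answer: 5 0

Derivation:
Tick 1: [PARSE:P1(v=13,ok=F), VALIDATE:-, TRANSFORM:-, EMIT:-] out:-; in:P1
Tick 2: [PARSE:P2(v=19,ok=F), VALIDATE:P1(v=13,ok=F), TRANSFORM:-, EMIT:-] out:-; in:P2
Tick 3: [PARSE:-, VALIDATE:P2(v=19,ok=F), TRANSFORM:P1(v=0,ok=F), EMIT:-] out:-; in:-
Tick 4: [PARSE:-, VALIDATE:-, TRANSFORM:P2(v=0,ok=F), EMIT:P1(v=0,ok=F)] out:-; in:-
Tick 5: [PARSE:-, VALIDATE:-, TRANSFORM:-, EMIT:P2(v=0,ok=F)] out:P1(v=0); in:-
Tick 6: [PARSE:P3(v=11,ok=F), VALIDATE:-, TRANSFORM:-, EMIT:-] out:P2(v=0); in:P3
Tick 7: [PARSE:P4(v=3,ok=F), VALIDATE:P3(v=11,ok=T), TRANSFORM:-, EMIT:-] out:-; in:P4
Tick 8: [PARSE:-, VALIDATE:P4(v=3,ok=F), TRANSFORM:P3(v=22,ok=T), EMIT:-] out:-; in:-
Tick 9: [PARSE:-, VALIDATE:-, TRANSFORM:P4(v=0,ok=F), EMIT:P3(v=22,ok=T)] out:-; in:-
Tick 10: [PARSE:-, VALIDATE:-, TRANSFORM:-, EMIT:P4(v=0,ok=F)] out:P3(v=22); in:-
Tick 11: [PARSE:-, VALIDATE:-, TRANSFORM:-, EMIT:-] out:P4(v=0); in:-
P1: arrives tick 1, valid=False (id=1, id%3=1), emit tick 5, final value 0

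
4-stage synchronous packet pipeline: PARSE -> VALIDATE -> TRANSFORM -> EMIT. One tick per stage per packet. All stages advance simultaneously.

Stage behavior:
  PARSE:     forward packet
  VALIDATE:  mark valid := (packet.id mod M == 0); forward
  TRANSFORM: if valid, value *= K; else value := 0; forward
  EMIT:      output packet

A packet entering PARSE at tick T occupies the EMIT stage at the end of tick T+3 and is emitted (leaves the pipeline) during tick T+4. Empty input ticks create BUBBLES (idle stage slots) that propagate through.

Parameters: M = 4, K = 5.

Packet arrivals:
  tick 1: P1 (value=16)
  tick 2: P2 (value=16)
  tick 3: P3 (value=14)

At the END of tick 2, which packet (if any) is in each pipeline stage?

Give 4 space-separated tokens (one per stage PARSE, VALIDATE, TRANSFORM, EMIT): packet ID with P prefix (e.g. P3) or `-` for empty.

Tick 1: [PARSE:P1(v=16,ok=F), VALIDATE:-, TRANSFORM:-, EMIT:-] out:-; in:P1
Tick 2: [PARSE:P2(v=16,ok=F), VALIDATE:P1(v=16,ok=F), TRANSFORM:-, EMIT:-] out:-; in:P2
At end of tick 2: ['P2', 'P1', '-', '-']

Answer: P2 P1 - -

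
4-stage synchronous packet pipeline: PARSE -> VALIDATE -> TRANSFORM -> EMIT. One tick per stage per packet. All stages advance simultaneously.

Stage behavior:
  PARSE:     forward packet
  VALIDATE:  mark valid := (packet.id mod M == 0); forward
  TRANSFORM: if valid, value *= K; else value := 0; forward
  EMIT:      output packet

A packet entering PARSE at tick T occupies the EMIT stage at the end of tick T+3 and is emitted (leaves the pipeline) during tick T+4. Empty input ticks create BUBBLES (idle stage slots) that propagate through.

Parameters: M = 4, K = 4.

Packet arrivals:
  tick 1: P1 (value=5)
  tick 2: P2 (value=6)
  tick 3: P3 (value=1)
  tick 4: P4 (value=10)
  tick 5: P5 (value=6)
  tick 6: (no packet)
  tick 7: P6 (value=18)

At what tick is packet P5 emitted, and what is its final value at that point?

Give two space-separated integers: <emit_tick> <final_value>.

Tick 1: [PARSE:P1(v=5,ok=F), VALIDATE:-, TRANSFORM:-, EMIT:-] out:-; in:P1
Tick 2: [PARSE:P2(v=6,ok=F), VALIDATE:P1(v=5,ok=F), TRANSFORM:-, EMIT:-] out:-; in:P2
Tick 3: [PARSE:P3(v=1,ok=F), VALIDATE:P2(v=6,ok=F), TRANSFORM:P1(v=0,ok=F), EMIT:-] out:-; in:P3
Tick 4: [PARSE:P4(v=10,ok=F), VALIDATE:P3(v=1,ok=F), TRANSFORM:P2(v=0,ok=F), EMIT:P1(v=0,ok=F)] out:-; in:P4
Tick 5: [PARSE:P5(v=6,ok=F), VALIDATE:P4(v=10,ok=T), TRANSFORM:P3(v=0,ok=F), EMIT:P2(v=0,ok=F)] out:P1(v=0); in:P5
Tick 6: [PARSE:-, VALIDATE:P5(v=6,ok=F), TRANSFORM:P4(v=40,ok=T), EMIT:P3(v=0,ok=F)] out:P2(v=0); in:-
Tick 7: [PARSE:P6(v=18,ok=F), VALIDATE:-, TRANSFORM:P5(v=0,ok=F), EMIT:P4(v=40,ok=T)] out:P3(v=0); in:P6
Tick 8: [PARSE:-, VALIDATE:P6(v=18,ok=F), TRANSFORM:-, EMIT:P5(v=0,ok=F)] out:P4(v=40); in:-
Tick 9: [PARSE:-, VALIDATE:-, TRANSFORM:P6(v=0,ok=F), EMIT:-] out:P5(v=0); in:-
Tick 10: [PARSE:-, VALIDATE:-, TRANSFORM:-, EMIT:P6(v=0,ok=F)] out:-; in:-
Tick 11: [PARSE:-, VALIDATE:-, TRANSFORM:-, EMIT:-] out:P6(v=0); in:-
P5: arrives tick 5, valid=False (id=5, id%4=1), emit tick 9, final value 0

Answer: 9 0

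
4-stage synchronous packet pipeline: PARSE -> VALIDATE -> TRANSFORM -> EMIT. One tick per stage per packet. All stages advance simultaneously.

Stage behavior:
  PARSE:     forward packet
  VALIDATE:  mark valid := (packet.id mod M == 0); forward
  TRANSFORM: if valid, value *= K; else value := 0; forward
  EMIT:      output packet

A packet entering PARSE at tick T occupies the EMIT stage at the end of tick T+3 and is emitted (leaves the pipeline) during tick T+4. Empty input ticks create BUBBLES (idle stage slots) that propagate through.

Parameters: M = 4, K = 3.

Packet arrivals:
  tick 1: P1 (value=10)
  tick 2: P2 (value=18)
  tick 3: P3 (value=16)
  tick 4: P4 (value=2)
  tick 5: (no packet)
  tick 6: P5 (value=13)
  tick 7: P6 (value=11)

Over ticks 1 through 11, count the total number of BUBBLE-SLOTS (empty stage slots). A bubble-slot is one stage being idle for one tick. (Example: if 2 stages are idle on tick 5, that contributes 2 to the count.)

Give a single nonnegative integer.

Answer: 20

Derivation:
Tick 1: [PARSE:P1(v=10,ok=F), VALIDATE:-, TRANSFORM:-, EMIT:-] out:-; bubbles=3
Tick 2: [PARSE:P2(v=18,ok=F), VALIDATE:P1(v=10,ok=F), TRANSFORM:-, EMIT:-] out:-; bubbles=2
Tick 3: [PARSE:P3(v=16,ok=F), VALIDATE:P2(v=18,ok=F), TRANSFORM:P1(v=0,ok=F), EMIT:-] out:-; bubbles=1
Tick 4: [PARSE:P4(v=2,ok=F), VALIDATE:P3(v=16,ok=F), TRANSFORM:P2(v=0,ok=F), EMIT:P1(v=0,ok=F)] out:-; bubbles=0
Tick 5: [PARSE:-, VALIDATE:P4(v=2,ok=T), TRANSFORM:P3(v=0,ok=F), EMIT:P2(v=0,ok=F)] out:P1(v=0); bubbles=1
Tick 6: [PARSE:P5(v=13,ok=F), VALIDATE:-, TRANSFORM:P4(v=6,ok=T), EMIT:P3(v=0,ok=F)] out:P2(v=0); bubbles=1
Tick 7: [PARSE:P6(v=11,ok=F), VALIDATE:P5(v=13,ok=F), TRANSFORM:-, EMIT:P4(v=6,ok=T)] out:P3(v=0); bubbles=1
Tick 8: [PARSE:-, VALIDATE:P6(v=11,ok=F), TRANSFORM:P5(v=0,ok=F), EMIT:-] out:P4(v=6); bubbles=2
Tick 9: [PARSE:-, VALIDATE:-, TRANSFORM:P6(v=0,ok=F), EMIT:P5(v=0,ok=F)] out:-; bubbles=2
Tick 10: [PARSE:-, VALIDATE:-, TRANSFORM:-, EMIT:P6(v=0,ok=F)] out:P5(v=0); bubbles=3
Tick 11: [PARSE:-, VALIDATE:-, TRANSFORM:-, EMIT:-] out:P6(v=0); bubbles=4
Total bubble-slots: 20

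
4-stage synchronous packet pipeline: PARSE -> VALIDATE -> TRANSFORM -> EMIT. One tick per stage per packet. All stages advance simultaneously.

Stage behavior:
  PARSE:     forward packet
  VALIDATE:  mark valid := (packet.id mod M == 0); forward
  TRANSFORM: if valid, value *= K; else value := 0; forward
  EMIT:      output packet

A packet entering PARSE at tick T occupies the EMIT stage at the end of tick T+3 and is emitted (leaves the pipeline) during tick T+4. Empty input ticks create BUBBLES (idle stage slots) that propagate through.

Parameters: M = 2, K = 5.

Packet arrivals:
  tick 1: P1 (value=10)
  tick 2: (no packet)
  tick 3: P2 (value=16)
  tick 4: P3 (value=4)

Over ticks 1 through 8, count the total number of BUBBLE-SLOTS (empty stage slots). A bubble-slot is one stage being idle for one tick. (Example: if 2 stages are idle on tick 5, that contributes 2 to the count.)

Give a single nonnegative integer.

Tick 1: [PARSE:P1(v=10,ok=F), VALIDATE:-, TRANSFORM:-, EMIT:-] out:-; bubbles=3
Tick 2: [PARSE:-, VALIDATE:P1(v=10,ok=F), TRANSFORM:-, EMIT:-] out:-; bubbles=3
Tick 3: [PARSE:P2(v=16,ok=F), VALIDATE:-, TRANSFORM:P1(v=0,ok=F), EMIT:-] out:-; bubbles=2
Tick 4: [PARSE:P3(v=4,ok=F), VALIDATE:P2(v=16,ok=T), TRANSFORM:-, EMIT:P1(v=0,ok=F)] out:-; bubbles=1
Tick 5: [PARSE:-, VALIDATE:P3(v=4,ok=F), TRANSFORM:P2(v=80,ok=T), EMIT:-] out:P1(v=0); bubbles=2
Tick 6: [PARSE:-, VALIDATE:-, TRANSFORM:P3(v=0,ok=F), EMIT:P2(v=80,ok=T)] out:-; bubbles=2
Tick 7: [PARSE:-, VALIDATE:-, TRANSFORM:-, EMIT:P3(v=0,ok=F)] out:P2(v=80); bubbles=3
Tick 8: [PARSE:-, VALIDATE:-, TRANSFORM:-, EMIT:-] out:P3(v=0); bubbles=4
Total bubble-slots: 20

Answer: 20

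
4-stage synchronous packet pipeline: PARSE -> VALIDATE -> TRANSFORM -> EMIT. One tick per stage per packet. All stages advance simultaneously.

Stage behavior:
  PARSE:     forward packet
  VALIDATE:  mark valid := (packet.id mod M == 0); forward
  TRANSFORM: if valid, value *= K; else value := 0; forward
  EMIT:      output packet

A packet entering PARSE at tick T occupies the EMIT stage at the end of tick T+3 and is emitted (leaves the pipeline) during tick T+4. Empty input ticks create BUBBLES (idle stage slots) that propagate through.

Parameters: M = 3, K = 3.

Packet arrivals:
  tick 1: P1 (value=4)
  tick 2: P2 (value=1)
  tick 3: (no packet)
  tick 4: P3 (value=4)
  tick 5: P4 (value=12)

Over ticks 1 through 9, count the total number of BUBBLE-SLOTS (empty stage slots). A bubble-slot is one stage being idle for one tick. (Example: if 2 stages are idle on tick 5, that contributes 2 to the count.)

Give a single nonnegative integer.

Answer: 20

Derivation:
Tick 1: [PARSE:P1(v=4,ok=F), VALIDATE:-, TRANSFORM:-, EMIT:-] out:-; bubbles=3
Tick 2: [PARSE:P2(v=1,ok=F), VALIDATE:P1(v=4,ok=F), TRANSFORM:-, EMIT:-] out:-; bubbles=2
Tick 3: [PARSE:-, VALIDATE:P2(v=1,ok=F), TRANSFORM:P1(v=0,ok=F), EMIT:-] out:-; bubbles=2
Tick 4: [PARSE:P3(v=4,ok=F), VALIDATE:-, TRANSFORM:P2(v=0,ok=F), EMIT:P1(v=0,ok=F)] out:-; bubbles=1
Tick 5: [PARSE:P4(v=12,ok=F), VALIDATE:P3(v=4,ok=T), TRANSFORM:-, EMIT:P2(v=0,ok=F)] out:P1(v=0); bubbles=1
Tick 6: [PARSE:-, VALIDATE:P4(v=12,ok=F), TRANSFORM:P3(v=12,ok=T), EMIT:-] out:P2(v=0); bubbles=2
Tick 7: [PARSE:-, VALIDATE:-, TRANSFORM:P4(v=0,ok=F), EMIT:P3(v=12,ok=T)] out:-; bubbles=2
Tick 8: [PARSE:-, VALIDATE:-, TRANSFORM:-, EMIT:P4(v=0,ok=F)] out:P3(v=12); bubbles=3
Tick 9: [PARSE:-, VALIDATE:-, TRANSFORM:-, EMIT:-] out:P4(v=0); bubbles=4
Total bubble-slots: 20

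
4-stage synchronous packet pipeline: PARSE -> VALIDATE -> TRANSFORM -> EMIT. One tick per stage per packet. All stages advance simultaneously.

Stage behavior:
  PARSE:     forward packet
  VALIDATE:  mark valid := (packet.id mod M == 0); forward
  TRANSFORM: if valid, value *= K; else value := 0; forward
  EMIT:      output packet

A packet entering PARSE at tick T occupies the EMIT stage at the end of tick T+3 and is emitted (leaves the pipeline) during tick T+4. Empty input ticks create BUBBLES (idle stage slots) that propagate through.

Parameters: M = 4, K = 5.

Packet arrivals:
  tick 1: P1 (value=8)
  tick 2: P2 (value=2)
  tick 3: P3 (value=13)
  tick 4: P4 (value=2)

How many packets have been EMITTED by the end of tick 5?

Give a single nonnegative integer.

Tick 1: [PARSE:P1(v=8,ok=F), VALIDATE:-, TRANSFORM:-, EMIT:-] out:-; in:P1
Tick 2: [PARSE:P2(v=2,ok=F), VALIDATE:P1(v=8,ok=F), TRANSFORM:-, EMIT:-] out:-; in:P2
Tick 3: [PARSE:P3(v=13,ok=F), VALIDATE:P2(v=2,ok=F), TRANSFORM:P1(v=0,ok=F), EMIT:-] out:-; in:P3
Tick 4: [PARSE:P4(v=2,ok=F), VALIDATE:P3(v=13,ok=F), TRANSFORM:P2(v=0,ok=F), EMIT:P1(v=0,ok=F)] out:-; in:P4
Tick 5: [PARSE:-, VALIDATE:P4(v=2,ok=T), TRANSFORM:P3(v=0,ok=F), EMIT:P2(v=0,ok=F)] out:P1(v=0); in:-
Emitted by tick 5: ['P1']

Answer: 1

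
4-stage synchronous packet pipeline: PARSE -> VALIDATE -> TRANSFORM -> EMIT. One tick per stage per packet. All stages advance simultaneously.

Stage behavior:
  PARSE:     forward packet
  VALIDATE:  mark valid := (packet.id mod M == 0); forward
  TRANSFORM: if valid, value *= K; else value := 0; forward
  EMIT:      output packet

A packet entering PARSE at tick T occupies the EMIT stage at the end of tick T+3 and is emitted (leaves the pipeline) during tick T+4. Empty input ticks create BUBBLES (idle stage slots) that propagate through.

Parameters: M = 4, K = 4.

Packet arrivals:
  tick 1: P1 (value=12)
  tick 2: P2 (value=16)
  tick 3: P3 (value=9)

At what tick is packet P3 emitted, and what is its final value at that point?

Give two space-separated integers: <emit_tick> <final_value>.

Answer: 7 0

Derivation:
Tick 1: [PARSE:P1(v=12,ok=F), VALIDATE:-, TRANSFORM:-, EMIT:-] out:-; in:P1
Tick 2: [PARSE:P2(v=16,ok=F), VALIDATE:P1(v=12,ok=F), TRANSFORM:-, EMIT:-] out:-; in:P2
Tick 3: [PARSE:P3(v=9,ok=F), VALIDATE:P2(v=16,ok=F), TRANSFORM:P1(v=0,ok=F), EMIT:-] out:-; in:P3
Tick 4: [PARSE:-, VALIDATE:P3(v=9,ok=F), TRANSFORM:P2(v=0,ok=F), EMIT:P1(v=0,ok=F)] out:-; in:-
Tick 5: [PARSE:-, VALIDATE:-, TRANSFORM:P3(v=0,ok=F), EMIT:P2(v=0,ok=F)] out:P1(v=0); in:-
Tick 6: [PARSE:-, VALIDATE:-, TRANSFORM:-, EMIT:P3(v=0,ok=F)] out:P2(v=0); in:-
Tick 7: [PARSE:-, VALIDATE:-, TRANSFORM:-, EMIT:-] out:P3(v=0); in:-
P3: arrives tick 3, valid=False (id=3, id%4=3), emit tick 7, final value 0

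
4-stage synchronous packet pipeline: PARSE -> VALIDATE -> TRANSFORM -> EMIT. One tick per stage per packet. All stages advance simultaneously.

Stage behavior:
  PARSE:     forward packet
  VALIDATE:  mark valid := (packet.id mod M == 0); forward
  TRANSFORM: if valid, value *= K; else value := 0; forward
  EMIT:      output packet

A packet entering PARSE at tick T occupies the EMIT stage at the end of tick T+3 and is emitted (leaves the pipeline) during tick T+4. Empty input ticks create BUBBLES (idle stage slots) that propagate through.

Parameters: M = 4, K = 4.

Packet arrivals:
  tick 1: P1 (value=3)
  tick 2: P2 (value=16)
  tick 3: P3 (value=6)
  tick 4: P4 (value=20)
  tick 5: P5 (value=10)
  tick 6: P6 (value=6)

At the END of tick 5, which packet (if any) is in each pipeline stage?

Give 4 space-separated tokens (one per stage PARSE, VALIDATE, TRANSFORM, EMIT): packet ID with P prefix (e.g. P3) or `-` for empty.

Tick 1: [PARSE:P1(v=3,ok=F), VALIDATE:-, TRANSFORM:-, EMIT:-] out:-; in:P1
Tick 2: [PARSE:P2(v=16,ok=F), VALIDATE:P1(v=3,ok=F), TRANSFORM:-, EMIT:-] out:-; in:P2
Tick 3: [PARSE:P3(v=6,ok=F), VALIDATE:P2(v=16,ok=F), TRANSFORM:P1(v=0,ok=F), EMIT:-] out:-; in:P3
Tick 4: [PARSE:P4(v=20,ok=F), VALIDATE:P3(v=6,ok=F), TRANSFORM:P2(v=0,ok=F), EMIT:P1(v=0,ok=F)] out:-; in:P4
Tick 5: [PARSE:P5(v=10,ok=F), VALIDATE:P4(v=20,ok=T), TRANSFORM:P3(v=0,ok=F), EMIT:P2(v=0,ok=F)] out:P1(v=0); in:P5
At end of tick 5: ['P5', 'P4', 'P3', 'P2']

Answer: P5 P4 P3 P2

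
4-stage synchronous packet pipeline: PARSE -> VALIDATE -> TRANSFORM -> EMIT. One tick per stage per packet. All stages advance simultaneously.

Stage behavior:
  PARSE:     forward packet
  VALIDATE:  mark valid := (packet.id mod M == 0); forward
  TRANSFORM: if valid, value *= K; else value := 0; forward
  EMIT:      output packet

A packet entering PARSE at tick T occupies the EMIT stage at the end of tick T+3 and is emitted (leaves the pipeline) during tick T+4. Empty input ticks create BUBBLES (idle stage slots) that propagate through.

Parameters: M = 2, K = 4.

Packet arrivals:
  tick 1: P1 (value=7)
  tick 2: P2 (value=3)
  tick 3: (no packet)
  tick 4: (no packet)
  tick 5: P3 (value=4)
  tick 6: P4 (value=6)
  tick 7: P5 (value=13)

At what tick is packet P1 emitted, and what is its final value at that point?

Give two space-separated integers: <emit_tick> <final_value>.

Tick 1: [PARSE:P1(v=7,ok=F), VALIDATE:-, TRANSFORM:-, EMIT:-] out:-; in:P1
Tick 2: [PARSE:P2(v=3,ok=F), VALIDATE:P1(v=7,ok=F), TRANSFORM:-, EMIT:-] out:-; in:P2
Tick 3: [PARSE:-, VALIDATE:P2(v=3,ok=T), TRANSFORM:P1(v=0,ok=F), EMIT:-] out:-; in:-
Tick 4: [PARSE:-, VALIDATE:-, TRANSFORM:P2(v=12,ok=T), EMIT:P1(v=0,ok=F)] out:-; in:-
Tick 5: [PARSE:P3(v=4,ok=F), VALIDATE:-, TRANSFORM:-, EMIT:P2(v=12,ok=T)] out:P1(v=0); in:P3
Tick 6: [PARSE:P4(v=6,ok=F), VALIDATE:P3(v=4,ok=F), TRANSFORM:-, EMIT:-] out:P2(v=12); in:P4
Tick 7: [PARSE:P5(v=13,ok=F), VALIDATE:P4(v=6,ok=T), TRANSFORM:P3(v=0,ok=F), EMIT:-] out:-; in:P5
Tick 8: [PARSE:-, VALIDATE:P5(v=13,ok=F), TRANSFORM:P4(v=24,ok=T), EMIT:P3(v=0,ok=F)] out:-; in:-
Tick 9: [PARSE:-, VALIDATE:-, TRANSFORM:P5(v=0,ok=F), EMIT:P4(v=24,ok=T)] out:P3(v=0); in:-
Tick 10: [PARSE:-, VALIDATE:-, TRANSFORM:-, EMIT:P5(v=0,ok=F)] out:P4(v=24); in:-
Tick 11: [PARSE:-, VALIDATE:-, TRANSFORM:-, EMIT:-] out:P5(v=0); in:-
P1: arrives tick 1, valid=False (id=1, id%2=1), emit tick 5, final value 0

Answer: 5 0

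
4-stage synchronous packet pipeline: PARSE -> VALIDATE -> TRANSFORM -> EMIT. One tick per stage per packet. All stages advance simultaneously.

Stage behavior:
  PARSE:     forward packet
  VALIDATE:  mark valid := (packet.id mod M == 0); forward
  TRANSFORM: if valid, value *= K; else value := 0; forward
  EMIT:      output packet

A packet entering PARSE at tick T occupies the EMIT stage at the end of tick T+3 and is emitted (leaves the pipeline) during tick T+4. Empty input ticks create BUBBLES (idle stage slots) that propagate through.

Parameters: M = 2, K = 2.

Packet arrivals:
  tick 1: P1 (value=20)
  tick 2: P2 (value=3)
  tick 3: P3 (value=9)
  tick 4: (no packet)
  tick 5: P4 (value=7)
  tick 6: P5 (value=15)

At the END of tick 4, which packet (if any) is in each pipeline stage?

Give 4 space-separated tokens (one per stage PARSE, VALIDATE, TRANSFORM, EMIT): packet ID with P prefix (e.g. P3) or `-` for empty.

Tick 1: [PARSE:P1(v=20,ok=F), VALIDATE:-, TRANSFORM:-, EMIT:-] out:-; in:P1
Tick 2: [PARSE:P2(v=3,ok=F), VALIDATE:P1(v=20,ok=F), TRANSFORM:-, EMIT:-] out:-; in:P2
Tick 3: [PARSE:P3(v=9,ok=F), VALIDATE:P2(v=3,ok=T), TRANSFORM:P1(v=0,ok=F), EMIT:-] out:-; in:P3
Tick 4: [PARSE:-, VALIDATE:P3(v=9,ok=F), TRANSFORM:P2(v=6,ok=T), EMIT:P1(v=0,ok=F)] out:-; in:-
At end of tick 4: ['-', 'P3', 'P2', 'P1']

Answer: - P3 P2 P1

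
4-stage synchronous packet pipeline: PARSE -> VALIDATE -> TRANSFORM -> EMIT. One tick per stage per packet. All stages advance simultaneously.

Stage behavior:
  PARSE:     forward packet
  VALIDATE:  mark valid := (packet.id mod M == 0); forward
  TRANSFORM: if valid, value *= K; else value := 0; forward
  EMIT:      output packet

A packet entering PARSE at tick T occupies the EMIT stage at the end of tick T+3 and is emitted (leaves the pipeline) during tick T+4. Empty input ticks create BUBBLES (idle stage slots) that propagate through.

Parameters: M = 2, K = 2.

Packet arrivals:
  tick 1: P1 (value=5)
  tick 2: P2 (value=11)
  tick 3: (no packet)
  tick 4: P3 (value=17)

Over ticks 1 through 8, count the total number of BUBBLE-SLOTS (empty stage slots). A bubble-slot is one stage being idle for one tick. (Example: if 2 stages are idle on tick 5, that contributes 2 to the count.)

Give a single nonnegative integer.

Answer: 20

Derivation:
Tick 1: [PARSE:P1(v=5,ok=F), VALIDATE:-, TRANSFORM:-, EMIT:-] out:-; bubbles=3
Tick 2: [PARSE:P2(v=11,ok=F), VALIDATE:P1(v=5,ok=F), TRANSFORM:-, EMIT:-] out:-; bubbles=2
Tick 3: [PARSE:-, VALIDATE:P2(v=11,ok=T), TRANSFORM:P1(v=0,ok=F), EMIT:-] out:-; bubbles=2
Tick 4: [PARSE:P3(v=17,ok=F), VALIDATE:-, TRANSFORM:P2(v=22,ok=T), EMIT:P1(v=0,ok=F)] out:-; bubbles=1
Tick 5: [PARSE:-, VALIDATE:P3(v=17,ok=F), TRANSFORM:-, EMIT:P2(v=22,ok=T)] out:P1(v=0); bubbles=2
Tick 6: [PARSE:-, VALIDATE:-, TRANSFORM:P3(v=0,ok=F), EMIT:-] out:P2(v=22); bubbles=3
Tick 7: [PARSE:-, VALIDATE:-, TRANSFORM:-, EMIT:P3(v=0,ok=F)] out:-; bubbles=3
Tick 8: [PARSE:-, VALIDATE:-, TRANSFORM:-, EMIT:-] out:P3(v=0); bubbles=4
Total bubble-slots: 20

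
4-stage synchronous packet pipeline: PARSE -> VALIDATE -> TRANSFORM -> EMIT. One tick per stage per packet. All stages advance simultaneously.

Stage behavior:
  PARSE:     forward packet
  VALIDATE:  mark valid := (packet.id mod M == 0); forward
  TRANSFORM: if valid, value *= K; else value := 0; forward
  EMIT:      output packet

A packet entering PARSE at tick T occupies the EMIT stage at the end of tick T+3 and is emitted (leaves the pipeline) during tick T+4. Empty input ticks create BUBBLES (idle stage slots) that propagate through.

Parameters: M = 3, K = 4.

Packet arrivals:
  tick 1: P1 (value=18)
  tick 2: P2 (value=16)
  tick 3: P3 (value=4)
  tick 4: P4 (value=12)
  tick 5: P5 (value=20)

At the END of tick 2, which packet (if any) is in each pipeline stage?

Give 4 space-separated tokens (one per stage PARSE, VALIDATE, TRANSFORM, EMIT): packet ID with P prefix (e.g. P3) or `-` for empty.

Tick 1: [PARSE:P1(v=18,ok=F), VALIDATE:-, TRANSFORM:-, EMIT:-] out:-; in:P1
Tick 2: [PARSE:P2(v=16,ok=F), VALIDATE:P1(v=18,ok=F), TRANSFORM:-, EMIT:-] out:-; in:P2
At end of tick 2: ['P2', 'P1', '-', '-']

Answer: P2 P1 - -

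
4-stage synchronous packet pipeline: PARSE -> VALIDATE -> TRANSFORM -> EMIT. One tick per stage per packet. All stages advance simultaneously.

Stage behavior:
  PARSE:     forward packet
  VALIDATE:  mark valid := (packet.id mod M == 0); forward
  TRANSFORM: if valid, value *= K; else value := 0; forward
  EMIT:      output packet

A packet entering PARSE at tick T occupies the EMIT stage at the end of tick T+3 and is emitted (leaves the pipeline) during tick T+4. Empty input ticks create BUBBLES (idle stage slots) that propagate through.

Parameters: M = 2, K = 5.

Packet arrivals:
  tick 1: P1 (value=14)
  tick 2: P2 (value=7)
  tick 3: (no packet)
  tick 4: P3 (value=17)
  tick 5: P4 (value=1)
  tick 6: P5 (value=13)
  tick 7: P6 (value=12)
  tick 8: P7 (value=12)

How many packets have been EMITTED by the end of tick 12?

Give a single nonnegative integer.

Answer: 7

Derivation:
Tick 1: [PARSE:P1(v=14,ok=F), VALIDATE:-, TRANSFORM:-, EMIT:-] out:-; in:P1
Tick 2: [PARSE:P2(v=7,ok=F), VALIDATE:P1(v=14,ok=F), TRANSFORM:-, EMIT:-] out:-; in:P2
Tick 3: [PARSE:-, VALIDATE:P2(v=7,ok=T), TRANSFORM:P1(v=0,ok=F), EMIT:-] out:-; in:-
Tick 4: [PARSE:P3(v=17,ok=F), VALIDATE:-, TRANSFORM:P2(v=35,ok=T), EMIT:P1(v=0,ok=F)] out:-; in:P3
Tick 5: [PARSE:P4(v=1,ok=F), VALIDATE:P3(v=17,ok=F), TRANSFORM:-, EMIT:P2(v=35,ok=T)] out:P1(v=0); in:P4
Tick 6: [PARSE:P5(v=13,ok=F), VALIDATE:P4(v=1,ok=T), TRANSFORM:P3(v=0,ok=F), EMIT:-] out:P2(v=35); in:P5
Tick 7: [PARSE:P6(v=12,ok=F), VALIDATE:P5(v=13,ok=F), TRANSFORM:P4(v=5,ok=T), EMIT:P3(v=0,ok=F)] out:-; in:P6
Tick 8: [PARSE:P7(v=12,ok=F), VALIDATE:P6(v=12,ok=T), TRANSFORM:P5(v=0,ok=F), EMIT:P4(v=5,ok=T)] out:P3(v=0); in:P7
Tick 9: [PARSE:-, VALIDATE:P7(v=12,ok=F), TRANSFORM:P6(v=60,ok=T), EMIT:P5(v=0,ok=F)] out:P4(v=5); in:-
Tick 10: [PARSE:-, VALIDATE:-, TRANSFORM:P7(v=0,ok=F), EMIT:P6(v=60,ok=T)] out:P5(v=0); in:-
Tick 11: [PARSE:-, VALIDATE:-, TRANSFORM:-, EMIT:P7(v=0,ok=F)] out:P6(v=60); in:-
Tick 12: [PARSE:-, VALIDATE:-, TRANSFORM:-, EMIT:-] out:P7(v=0); in:-
Emitted by tick 12: ['P1', 'P2', 'P3', 'P4', 'P5', 'P6', 'P7']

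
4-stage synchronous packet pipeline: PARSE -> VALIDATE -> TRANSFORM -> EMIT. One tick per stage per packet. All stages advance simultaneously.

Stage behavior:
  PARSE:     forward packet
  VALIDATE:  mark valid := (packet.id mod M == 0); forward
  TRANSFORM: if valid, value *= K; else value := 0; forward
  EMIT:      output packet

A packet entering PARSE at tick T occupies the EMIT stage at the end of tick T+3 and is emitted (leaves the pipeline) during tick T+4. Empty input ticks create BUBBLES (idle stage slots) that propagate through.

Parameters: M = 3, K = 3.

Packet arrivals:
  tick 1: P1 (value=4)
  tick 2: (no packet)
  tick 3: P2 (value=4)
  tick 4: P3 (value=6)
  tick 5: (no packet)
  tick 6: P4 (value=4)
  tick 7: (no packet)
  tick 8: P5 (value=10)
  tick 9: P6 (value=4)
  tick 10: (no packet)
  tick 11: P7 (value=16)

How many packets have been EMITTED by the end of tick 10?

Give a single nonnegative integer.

Tick 1: [PARSE:P1(v=4,ok=F), VALIDATE:-, TRANSFORM:-, EMIT:-] out:-; in:P1
Tick 2: [PARSE:-, VALIDATE:P1(v=4,ok=F), TRANSFORM:-, EMIT:-] out:-; in:-
Tick 3: [PARSE:P2(v=4,ok=F), VALIDATE:-, TRANSFORM:P1(v=0,ok=F), EMIT:-] out:-; in:P2
Tick 4: [PARSE:P3(v=6,ok=F), VALIDATE:P2(v=4,ok=F), TRANSFORM:-, EMIT:P1(v=0,ok=F)] out:-; in:P3
Tick 5: [PARSE:-, VALIDATE:P3(v=6,ok=T), TRANSFORM:P2(v=0,ok=F), EMIT:-] out:P1(v=0); in:-
Tick 6: [PARSE:P4(v=4,ok=F), VALIDATE:-, TRANSFORM:P3(v=18,ok=T), EMIT:P2(v=0,ok=F)] out:-; in:P4
Tick 7: [PARSE:-, VALIDATE:P4(v=4,ok=F), TRANSFORM:-, EMIT:P3(v=18,ok=T)] out:P2(v=0); in:-
Tick 8: [PARSE:P5(v=10,ok=F), VALIDATE:-, TRANSFORM:P4(v=0,ok=F), EMIT:-] out:P3(v=18); in:P5
Tick 9: [PARSE:P6(v=4,ok=F), VALIDATE:P5(v=10,ok=F), TRANSFORM:-, EMIT:P4(v=0,ok=F)] out:-; in:P6
Tick 10: [PARSE:-, VALIDATE:P6(v=4,ok=T), TRANSFORM:P5(v=0,ok=F), EMIT:-] out:P4(v=0); in:-
Emitted by tick 10: ['P1', 'P2', 'P3', 'P4']

Answer: 4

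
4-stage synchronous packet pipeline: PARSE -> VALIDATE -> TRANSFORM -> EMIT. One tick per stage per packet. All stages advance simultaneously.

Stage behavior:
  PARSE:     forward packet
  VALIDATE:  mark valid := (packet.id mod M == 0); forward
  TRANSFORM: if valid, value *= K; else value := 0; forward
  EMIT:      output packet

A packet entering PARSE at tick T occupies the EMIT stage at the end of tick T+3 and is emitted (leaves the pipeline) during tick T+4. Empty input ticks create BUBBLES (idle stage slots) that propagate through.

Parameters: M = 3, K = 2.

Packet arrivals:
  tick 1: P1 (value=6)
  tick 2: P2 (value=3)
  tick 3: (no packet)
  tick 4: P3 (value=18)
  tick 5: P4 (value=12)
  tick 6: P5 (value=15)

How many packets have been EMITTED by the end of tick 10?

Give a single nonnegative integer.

Tick 1: [PARSE:P1(v=6,ok=F), VALIDATE:-, TRANSFORM:-, EMIT:-] out:-; in:P1
Tick 2: [PARSE:P2(v=3,ok=F), VALIDATE:P1(v=6,ok=F), TRANSFORM:-, EMIT:-] out:-; in:P2
Tick 3: [PARSE:-, VALIDATE:P2(v=3,ok=F), TRANSFORM:P1(v=0,ok=F), EMIT:-] out:-; in:-
Tick 4: [PARSE:P3(v=18,ok=F), VALIDATE:-, TRANSFORM:P2(v=0,ok=F), EMIT:P1(v=0,ok=F)] out:-; in:P3
Tick 5: [PARSE:P4(v=12,ok=F), VALIDATE:P3(v=18,ok=T), TRANSFORM:-, EMIT:P2(v=0,ok=F)] out:P1(v=0); in:P4
Tick 6: [PARSE:P5(v=15,ok=F), VALIDATE:P4(v=12,ok=F), TRANSFORM:P3(v=36,ok=T), EMIT:-] out:P2(v=0); in:P5
Tick 7: [PARSE:-, VALIDATE:P5(v=15,ok=F), TRANSFORM:P4(v=0,ok=F), EMIT:P3(v=36,ok=T)] out:-; in:-
Tick 8: [PARSE:-, VALIDATE:-, TRANSFORM:P5(v=0,ok=F), EMIT:P4(v=0,ok=F)] out:P3(v=36); in:-
Tick 9: [PARSE:-, VALIDATE:-, TRANSFORM:-, EMIT:P5(v=0,ok=F)] out:P4(v=0); in:-
Tick 10: [PARSE:-, VALIDATE:-, TRANSFORM:-, EMIT:-] out:P5(v=0); in:-
Emitted by tick 10: ['P1', 'P2', 'P3', 'P4', 'P5']

Answer: 5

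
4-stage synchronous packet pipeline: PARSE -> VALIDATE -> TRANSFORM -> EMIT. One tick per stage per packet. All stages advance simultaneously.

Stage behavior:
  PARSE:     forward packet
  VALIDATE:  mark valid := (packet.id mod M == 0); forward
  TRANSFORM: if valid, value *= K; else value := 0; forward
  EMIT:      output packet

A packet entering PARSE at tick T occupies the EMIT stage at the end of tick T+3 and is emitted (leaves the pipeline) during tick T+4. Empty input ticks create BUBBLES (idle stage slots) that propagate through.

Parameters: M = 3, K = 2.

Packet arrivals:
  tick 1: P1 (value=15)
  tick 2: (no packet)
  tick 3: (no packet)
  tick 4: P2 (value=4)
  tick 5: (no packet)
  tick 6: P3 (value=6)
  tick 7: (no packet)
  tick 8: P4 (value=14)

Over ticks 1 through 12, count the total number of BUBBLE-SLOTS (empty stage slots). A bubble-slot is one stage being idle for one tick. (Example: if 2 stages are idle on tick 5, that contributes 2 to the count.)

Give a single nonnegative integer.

Answer: 32

Derivation:
Tick 1: [PARSE:P1(v=15,ok=F), VALIDATE:-, TRANSFORM:-, EMIT:-] out:-; bubbles=3
Tick 2: [PARSE:-, VALIDATE:P1(v=15,ok=F), TRANSFORM:-, EMIT:-] out:-; bubbles=3
Tick 3: [PARSE:-, VALIDATE:-, TRANSFORM:P1(v=0,ok=F), EMIT:-] out:-; bubbles=3
Tick 4: [PARSE:P2(v=4,ok=F), VALIDATE:-, TRANSFORM:-, EMIT:P1(v=0,ok=F)] out:-; bubbles=2
Tick 5: [PARSE:-, VALIDATE:P2(v=4,ok=F), TRANSFORM:-, EMIT:-] out:P1(v=0); bubbles=3
Tick 6: [PARSE:P3(v=6,ok=F), VALIDATE:-, TRANSFORM:P2(v=0,ok=F), EMIT:-] out:-; bubbles=2
Tick 7: [PARSE:-, VALIDATE:P3(v=6,ok=T), TRANSFORM:-, EMIT:P2(v=0,ok=F)] out:-; bubbles=2
Tick 8: [PARSE:P4(v=14,ok=F), VALIDATE:-, TRANSFORM:P3(v=12,ok=T), EMIT:-] out:P2(v=0); bubbles=2
Tick 9: [PARSE:-, VALIDATE:P4(v=14,ok=F), TRANSFORM:-, EMIT:P3(v=12,ok=T)] out:-; bubbles=2
Tick 10: [PARSE:-, VALIDATE:-, TRANSFORM:P4(v=0,ok=F), EMIT:-] out:P3(v=12); bubbles=3
Tick 11: [PARSE:-, VALIDATE:-, TRANSFORM:-, EMIT:P4(v=0,ok=F)] out:-; bubbles=3
Tick 12: [PARSE:-, VALIDATE:-, TRANSFORM:-, EMIT:-] out:P4(v=0); bubbles=4
Total bubble-slots: 32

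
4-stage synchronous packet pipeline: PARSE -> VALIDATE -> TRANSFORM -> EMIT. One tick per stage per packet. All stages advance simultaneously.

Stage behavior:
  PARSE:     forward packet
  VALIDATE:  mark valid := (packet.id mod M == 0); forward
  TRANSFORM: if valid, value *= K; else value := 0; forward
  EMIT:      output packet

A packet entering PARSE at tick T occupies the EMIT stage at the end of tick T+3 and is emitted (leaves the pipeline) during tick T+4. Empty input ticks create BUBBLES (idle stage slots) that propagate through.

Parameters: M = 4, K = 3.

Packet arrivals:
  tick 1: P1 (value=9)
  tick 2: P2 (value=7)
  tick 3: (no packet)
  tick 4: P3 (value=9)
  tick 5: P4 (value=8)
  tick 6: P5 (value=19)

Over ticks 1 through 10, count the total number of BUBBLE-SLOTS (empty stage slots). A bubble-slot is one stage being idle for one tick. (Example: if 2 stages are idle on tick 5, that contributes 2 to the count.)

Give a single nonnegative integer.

Answer: 20

Derivation:
Tick 1: [PARSE:P1(v=9,ok=F), VALIDATE:-, TRANSFORM:-, EMIT:-] out:-; bubbles=3
Tick 2: [PARSE:P2(v=7,ok=F), VALIDATE:P1(v=9,ok=F), TRANSFORM:-, EMIT:-] out:-; bubbles=2
Tick 3: [PARSE:-, VALIDATE:P2(v=7,ok=F), TRANSFORM:P1(v=0,ok=F), EMIT:-] out:-; bubbles=2
Tick 4: [PARSE:P3(v=9,ok=F), VALIDATE:-, TRANSFORM:P2(v=0,ok=F), EMIT:P1(v=0,ok=F)] out:-; bubbles=1
Tick 5: [PARSE:P4(v=8,ok=F), VALIDATE:P3(v=9,ok=F), TRANSFORM:-, EMIT:P2(v=0,ok=F)] out:P1(v=0); bubbles=1
Tick 6: [PARSE:P5(v=19,ok=F), VALIDATE:P4(v=8,ok=T), TRANSFORM:P3(v=0,ok=F), EMIT:-] out:P2(v=0); bubbles=1
Tick 7: [PARSE:-, VALIDATE:P5(v=19,ok=F), TRANSFORM:P4(v=24,ok=T), EMIT:P3(v=0,ok=F)] out:-; bubbles=1
Tick 8: [PARSE:-, VALIDATE:-, TRANSFORM:P5(v=0,ok=F), EMIT:P4(v=24,ok=T)] out:P3(v=0); bubbles=2
Tick 9: [PARSE:-, VALIDATE:-, TRANSFORM:-, EMIT:P5(v=0,ok=F)] out:P4(v=24); bubbles=3
Tick 10: [PARSE:-, VALIDATE:-, TRANSFORM:-, EMIT:-] out:P5(v=0); bubbles=4
Total bubble-slots: 20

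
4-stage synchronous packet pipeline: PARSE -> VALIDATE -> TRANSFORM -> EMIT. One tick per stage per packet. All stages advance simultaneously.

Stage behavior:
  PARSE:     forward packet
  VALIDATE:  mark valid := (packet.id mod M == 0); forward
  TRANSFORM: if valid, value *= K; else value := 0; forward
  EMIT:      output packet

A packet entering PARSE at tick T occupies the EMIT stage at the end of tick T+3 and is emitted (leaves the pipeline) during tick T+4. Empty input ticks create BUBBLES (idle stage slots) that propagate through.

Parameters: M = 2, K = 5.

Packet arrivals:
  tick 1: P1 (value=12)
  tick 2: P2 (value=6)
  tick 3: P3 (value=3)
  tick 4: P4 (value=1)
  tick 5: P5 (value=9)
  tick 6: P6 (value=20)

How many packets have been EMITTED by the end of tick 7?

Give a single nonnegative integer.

Tick 1: [PARSE:P1(v=12,ok=F), VALIDATE:-, TRANSFORM:-, EMIT:-] out:-; in:P1
Tick 2: [PARSE:P2(v=6,ok=F), VALIDATE:P1(v=12,ok=F), TRANSFORM:-, EMIT:-] out:-; in:P2
Tick 3: [PARSE:P3(v=3,ok=F), VALIDATE:P2(v=6,ok=T), TRANSFORM:P1(v=0,ok=F), EMIT:-] out:-; in:P3
Tick 4: [PARSE:P4(v=1,ok=F), VALIDATE:P3(v=3,ok=F), TRANSFORM:P2(v=30,ok=T), EMIT:P1(v=0,ok=F)] out:-; in:P4
Tick 5: [PARSE:P5(v=9,ok=F), VALIDATE:P4(v=1,ok=T), TRANSFORM:P3(v=0,ok=F), EMIT:P2(v=30,ok=T)] out:P1(v=0); in:P5
Tick 6: [PARSE:P6(v=20,ok=F), VALIDATE:P5(v=9,ok=F), TRANSFORM:P4(v=5,ok=T), EMIT:P3(v=0,ok=F)] out:P2(v=30); in:P6
Tick 7: [PARSE:-, VALIDATE:P6(v=20,ok=T), TRANSFORM:P5(v=0,ok=F), EMIT:P4(v=5,ok=T)] out:P3(v=0); in:-
Emitted by tick 7: ['P1', 'P2', 'P3']

Answer: 3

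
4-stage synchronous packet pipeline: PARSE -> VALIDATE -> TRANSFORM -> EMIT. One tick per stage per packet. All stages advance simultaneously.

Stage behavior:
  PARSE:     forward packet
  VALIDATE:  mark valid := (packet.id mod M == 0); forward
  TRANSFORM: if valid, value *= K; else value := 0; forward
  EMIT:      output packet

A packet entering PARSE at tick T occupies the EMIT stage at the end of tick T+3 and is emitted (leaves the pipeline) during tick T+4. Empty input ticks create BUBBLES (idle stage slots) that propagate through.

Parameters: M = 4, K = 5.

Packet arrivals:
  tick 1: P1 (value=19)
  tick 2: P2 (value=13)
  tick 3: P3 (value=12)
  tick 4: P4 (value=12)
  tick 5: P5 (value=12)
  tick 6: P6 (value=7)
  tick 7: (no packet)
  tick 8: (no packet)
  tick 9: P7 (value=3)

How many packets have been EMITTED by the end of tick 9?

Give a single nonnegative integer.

Answer: 5

Derivation:
Tick 1: [PARSE:P1(v=19,ok=F), VALIDATE:-, TRANSFORM:-, EMIT:-] out:-; in:P1
Tick 2: [PARSE:P2(v=13,ok=F), VALIDATE:P1(v=19,ok=F), TRANSFORM:-, EMIT:-] out:-; in:P2
Tick 3: [PARSE:P3(v=12,ok=F), VALIDATE:P2(v=13,ok=F), TRANSFORM:P1(v=0,ok=F), EMIT:-] out:-; in:P3
Tick 4: [PARSE:P4(v=12,ok=F), VALIDATE:P3(v=12,ok=F), TRANSFORM:P2(v=0,ok=F), EMIT:P1(v=0,ok=F)] out:-; in:P4
Tick 5: [PARSE:P5(v=12,ok=F), VALIDATE:P4(v=12,ok=T), TRANSFORM:P3(v=0,ok=F), EMIT:P2(v=0,ok=F)] out:P1(v=0); in:P5
Tick 6: [PARSE:P6(v=7,ok=F), VALIDATE:P5(v=12,ok=F), TRANSFORM:P4(v=60,ok=T), EMIT:P3(v=0,ok=F)] out:P2(v=0); in:P6
Tick 7: [PARSE:-, VALIDATE:P6(v=7,ok=F), TRANSFORM:P5(v=0,ok=F), EMIT:P4(v=60,ok=T)] out:P3(v=0); in:-
Tick 8: [PARSE:-, VALIDATE:-, TRANSFORM:P6(v=0,ok=F), EMIT:P5(v=0,ok=F)] out:P4(v=60); in:-
Tick 9: [PARSE:P7(v=3,ok=F), VALIDATE:-, TRANSFORM:-, EMIT:P6(v=0,ok=F)] out:P5(v=0); in:P7
Emitted by tick 9: ['P1', 'P2', 'P3', 'P4', 'P5']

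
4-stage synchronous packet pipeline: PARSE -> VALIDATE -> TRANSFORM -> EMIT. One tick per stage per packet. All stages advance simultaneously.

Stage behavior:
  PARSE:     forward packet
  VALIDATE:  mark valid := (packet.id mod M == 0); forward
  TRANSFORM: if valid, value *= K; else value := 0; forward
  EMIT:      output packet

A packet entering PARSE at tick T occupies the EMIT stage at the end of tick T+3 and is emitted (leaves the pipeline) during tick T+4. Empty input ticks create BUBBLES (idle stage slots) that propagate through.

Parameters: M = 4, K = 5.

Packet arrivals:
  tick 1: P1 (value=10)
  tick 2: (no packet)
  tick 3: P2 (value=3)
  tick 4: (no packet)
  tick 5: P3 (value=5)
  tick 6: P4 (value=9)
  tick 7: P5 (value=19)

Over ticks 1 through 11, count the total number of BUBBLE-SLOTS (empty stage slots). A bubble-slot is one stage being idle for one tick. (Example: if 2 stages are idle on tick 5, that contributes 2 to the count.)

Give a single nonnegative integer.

Tick 1: [PARSE:P1(v=10,ok=F), VALIDATE:-, TRANSFORM:-, EMIT:-] out:-; bubbles=3
Tick 2: [PARSE:-, VALIDATE:P1(v=10,ok=F), TRANSFORM:-, EMIT:-] out:-; bubbles=3
Tick 3: [PARSE:P2(v=3,ok=F), VALIDATE:-, TRANSFORM:P1(v=0,ok=F), EMIT:-] out:-; bubbles=2
Tick 4: [PARSE:-, VALIDATE:P2(v=3,ok=F), TRANSFORM:-, EMIT:P1(v=0,ok=F)] out:-; bubbles=2
Tick 5: [PARSE:P3(v=5,ok=F), VALIDATE:-, TRANSFORM:P2(v=0,ok=F), EMIT:-] out:P1(v=0); bubbles=2
Tick 6: [PARSE:P4(v=9,ok=F), VALIDATE:P3(v=5,ok=F), TRANSFORM:-, EMIT:P2(v=0,ok=F)] out:-; bubbles=1
Tick 7: [PARSE:P5(v=19,ok=F), VALIDATE:P4(v=9,ok=T), TRANSFORM:P3(v=0,ok=F), EMIT:-] out:P2(v=0); bubbles=1
Tick 8: [PARSE:-, VALIDATE:P5(v=19,ok=F), TRANSFORM:P4(v=45,ok=T), EMIT:P3(v=0,ok=F)] out:-; bubbles=1
Tick 9: [PARSE:-, VALIDATE:-, TRANSFORM:P5(v=0,ok=F), EMIT:P4(v=45,ok=T)] out:P3(v=0); bubbles=2
Tick 10: [PARSE:-, VALIDATE:-, TRANSFORM:-, EMIT:P5(v=0,ok=F)] out:P4(v=45); bubbles=3
Tick 11: [PARSE:-, VALIDATE:-, TRANSFORM:-, EMIT:-] out:P5(v=0); bubbles=4
Total bubble-slots: 24

Answer: 24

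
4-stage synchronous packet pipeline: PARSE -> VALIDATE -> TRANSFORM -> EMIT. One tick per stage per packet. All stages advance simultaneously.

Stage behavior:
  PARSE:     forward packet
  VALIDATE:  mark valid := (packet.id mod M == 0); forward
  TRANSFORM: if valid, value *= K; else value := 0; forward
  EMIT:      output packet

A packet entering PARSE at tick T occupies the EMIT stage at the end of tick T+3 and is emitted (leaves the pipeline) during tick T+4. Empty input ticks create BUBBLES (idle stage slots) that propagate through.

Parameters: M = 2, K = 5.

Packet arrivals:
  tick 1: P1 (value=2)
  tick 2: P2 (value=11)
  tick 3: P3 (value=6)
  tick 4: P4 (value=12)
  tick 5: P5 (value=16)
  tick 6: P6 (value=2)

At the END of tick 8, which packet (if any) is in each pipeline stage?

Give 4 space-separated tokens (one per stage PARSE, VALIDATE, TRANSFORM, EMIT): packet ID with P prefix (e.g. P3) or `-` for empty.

Tick 1: [PARSE:P1(v=2,ok=F), VALIDATE:-, TRANSFORM:-, EMIT:-] out:-; in:P1
Tick 2: [PARSE:P2(v=11,ok=F), VALIDATE:P1(v=2,ok=F), TRANSFORM:-, EMIT:-] out:-; in:P2
Tick 3: [PARSE:P3(v=6,ok=F), VALIDATE:P2(v=11,ok=T), TRANSFORM:P1(v=0,ok=F), EMIT:-] out:-; in:P3
Tick 4: [PARSE:P4(v=12,ok=F), VALIDATE:P3(v=6,ok=F), TRANSFORM:P2(v=55,ok=T), EMIT:P1(v=0,ok=F)] out:-; in:P4
Tick 5: [PARSE:P5(v=16,ok=F), VALIDATE:P4(v=12,ok=T), TRANSFORM:P3(v=0,ok=F), EMIT:P2(v=55,ok=T)] out:P1(v=0); in:P5
Tick 6: [PARSE:P6(v=2,ok=F), VALIDATE:P5(v=16,ok=F), TRANSFORM:P4(v=60,ok=T), EMIT:P3(v=0,ok=F)] out:P2(v=55); in:P6
Tick 7: [PARSE:-, VALIDATE:P6(v=2,ok=T), TRANSFORM:P5(v=0,ok=F), EMIT:P4(v=60,ok=T)] out:P3(v=0); in:-
Tick 8: [PARSE:-, VALIDATE:-, TRANSFORM:P6(v=10,ok=T), EMIT:P5(v=0,ok=F)] out:P4(v=60); in:-
At end of tick 8: ['-', '-', 'P6', 'P5']

Answer: - - P6 P5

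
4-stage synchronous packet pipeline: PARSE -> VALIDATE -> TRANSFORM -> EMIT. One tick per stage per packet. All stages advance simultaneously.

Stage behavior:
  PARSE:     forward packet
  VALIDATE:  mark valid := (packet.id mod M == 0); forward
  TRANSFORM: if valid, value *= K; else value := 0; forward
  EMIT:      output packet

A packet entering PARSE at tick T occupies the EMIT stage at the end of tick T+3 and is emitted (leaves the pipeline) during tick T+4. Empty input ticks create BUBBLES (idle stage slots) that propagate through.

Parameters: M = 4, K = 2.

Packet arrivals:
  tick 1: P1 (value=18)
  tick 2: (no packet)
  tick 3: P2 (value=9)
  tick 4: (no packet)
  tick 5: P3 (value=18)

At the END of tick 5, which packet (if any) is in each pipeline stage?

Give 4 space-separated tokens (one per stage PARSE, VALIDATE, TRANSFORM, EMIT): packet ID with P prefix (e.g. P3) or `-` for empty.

Answer: P3 - P2 -

Derivation:
Tick 1: [PARSE:P1(v=18,ok=F), VALIDATE:-, TRANSFORM:-, EMIT:-] out:-; in:P1
Tick 2: [PARSE:-, VALIDATE:P1(v=18,ok=F), TRANSFORM:-, EMIT:-] out:-; in:-
Tick 3: [PARSE:P2(v=9,ok=F), VALIDATE:-, TRANSFORM:P1(v=0,ok=F), EMIT:-] out:-; in:P2
Tick 4: [PARSE:-, VALIDATE:P2(v=9,ok=F), TRANSFORM:-, EMIT:P1(v=0,ok=F)] out:-; in:-
Tick 5: [PARSE:P3(v=18,ok=F), VALIDATE:-, TRANSFORM:P2(v=0,ok=F), EMIT:-] out:P1(v=0); in:P3
At end of tick 5: ['P3', '-', 'P2', '-']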